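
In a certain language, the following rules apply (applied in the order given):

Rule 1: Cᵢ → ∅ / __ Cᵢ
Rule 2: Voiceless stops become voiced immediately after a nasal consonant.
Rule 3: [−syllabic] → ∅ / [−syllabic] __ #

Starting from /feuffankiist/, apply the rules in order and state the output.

Rule 1 (degemination): /ff/ is a geminate; the first /f/ deletes. /feuffankiist/ → feufankiist.
Rule 2 (post-nasal voicing): /k/ is a voiceless stop immediately after the nasal /n/, so it voices to [g]. /feufankiist/ → feufangiist.
Rule 3 (final cluster simplification): /t/ is the second consonant of a word-final cluster /st/, so it deletes. /feufangiist/ → feufangiis.

feufangiis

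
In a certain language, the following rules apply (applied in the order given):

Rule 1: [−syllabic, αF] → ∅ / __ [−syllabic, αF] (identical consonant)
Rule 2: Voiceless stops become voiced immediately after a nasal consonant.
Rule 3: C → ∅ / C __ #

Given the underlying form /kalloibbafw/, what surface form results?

Rule 1 (degemination): /ll/ is a geminate; the first /l/ deletes. /bb/ is a geminate; the first /b/ deletes. /kalloibbafw/ → kaloibafw.
Rule 2 (post-nasal voicing): no segment meets the environment; /kaloibafw/ is unchanged.
Rule 3 (final cluster simplification): /w/ is the second consonant of a word-final cluster /fw/, so it deletes. /kaloibafw/ → kaloibaf.

kaloibaf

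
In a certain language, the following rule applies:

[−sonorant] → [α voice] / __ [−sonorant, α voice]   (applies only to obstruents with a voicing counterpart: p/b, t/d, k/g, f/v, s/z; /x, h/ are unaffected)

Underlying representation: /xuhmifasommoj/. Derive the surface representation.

xuhmifasommoj

No segment of /xuhmifasommoj/ meets the structural description of the rule, so the form surfaces unchanged.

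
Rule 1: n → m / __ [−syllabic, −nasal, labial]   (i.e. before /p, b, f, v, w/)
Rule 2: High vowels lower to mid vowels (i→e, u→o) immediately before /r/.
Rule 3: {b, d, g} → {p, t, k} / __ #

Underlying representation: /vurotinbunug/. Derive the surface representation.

Rule 1 (nasal place assimilation): /n/ precedes the labial consonant /b/, so it assimilates in place to [m]. /vurotinbunug/ → vurotimbunug.
Rule 2 (pre-rhotic lowering): /u/ is a high vowel immediately before /r/, so it lowers to [o]. /vurotimbunug/ → vorotimbunug.
Rule 3 (final devoicing): /g/ is a voiced stop in word-final position, so it devoices to [k]. /vorotimbunug/ → vorotimbunuk.

vorotimbunuk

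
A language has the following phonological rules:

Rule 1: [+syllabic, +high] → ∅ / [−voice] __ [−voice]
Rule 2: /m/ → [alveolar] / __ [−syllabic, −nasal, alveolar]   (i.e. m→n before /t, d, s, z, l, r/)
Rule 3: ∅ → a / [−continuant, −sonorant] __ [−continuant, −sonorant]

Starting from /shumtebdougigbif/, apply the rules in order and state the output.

shuntebadougigabif

Rule 1 (high vowel syncope): no segment meets the environment; /shumtebdougigbif/ is unchanged.
Rule 2 (nasal place assimilation): /m/ precedes the alveolar consonant /t/, so it assimilates in place to [n]. /shumtebdougigbif/ → shuntebdougigbif.
Rule 3 (stop-cluster a-epenthesis): /b/ and /d/ form a stop–stop cluster, so [a] is inserted between them. /g/ and /b/ form a stop–stop cluster, so [a] is inserted between them. /shuntebdougigbif/ → shuntebadougigabif.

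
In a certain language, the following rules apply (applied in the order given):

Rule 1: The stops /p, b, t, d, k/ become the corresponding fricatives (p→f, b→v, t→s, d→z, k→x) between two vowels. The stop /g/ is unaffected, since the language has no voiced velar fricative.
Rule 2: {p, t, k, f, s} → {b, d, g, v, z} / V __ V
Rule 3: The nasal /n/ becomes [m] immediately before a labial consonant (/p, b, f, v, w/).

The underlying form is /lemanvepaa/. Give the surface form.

Rule 1 (intervocalic spirantization): /p/ is a stop between vowels /e/ and /a/, so it spirantizes to the fricative [f]. /lemanvepaa/ → lemanvefaa.
Rule 2 (intervocalic voicing): /f/ is a voiceless obstruent between vowels /e/ and /a/, so it voices to [v]. /lemanvefaa/ → lemanvevaa.
Rule 3 (nasal place assimilation): /n/ precedes the labial consonant /v/, so it assimilates in place to [m]. /lemanvevaa/ → lemamvevaa.

lemamvevaa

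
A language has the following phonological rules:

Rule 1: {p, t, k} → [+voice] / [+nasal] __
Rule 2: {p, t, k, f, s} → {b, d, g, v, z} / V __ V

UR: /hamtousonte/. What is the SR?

hamdouzonde

Rule 1 (post-nasal voicing): /t/ is a voiceless stop immediately after the nasal /m/, so it voices to [d]. /t/ is a voiceless stop immediately after the nasal /n/, so it voices to [d]. /hamtousonte/ → hamdousonde.
Rule 2 (intervocalic voicing): /s/ is a voiceless obstruent between vowels /u/ and /o/, so it voices to [z]. /hamdousonde/ → hamdouzonde.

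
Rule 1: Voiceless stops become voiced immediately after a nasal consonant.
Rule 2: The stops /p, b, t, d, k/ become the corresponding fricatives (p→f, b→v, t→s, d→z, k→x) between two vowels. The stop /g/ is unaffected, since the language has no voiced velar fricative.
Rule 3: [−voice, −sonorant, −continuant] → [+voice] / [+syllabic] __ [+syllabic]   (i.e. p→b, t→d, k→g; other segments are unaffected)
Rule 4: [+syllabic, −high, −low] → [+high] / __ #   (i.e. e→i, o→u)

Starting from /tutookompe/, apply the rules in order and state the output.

tusooxombi

Rule 1 (post-nasal voicing): /p/ is a voiceless stop immediately after the nasal /m/, so it voices to [b]. /tutookompe/ → tutookombe.
Rule 2 (intervocalic spirantization): /t/ is a stop between vowels /u/ and /o/, so it spirantizes to the fricative [s]. /k/ is a stop between vowels /o/ and /o/, so it spirantizes to the fricative [x]. /tutookombe/ → tusooxombe.
Rule 3 (intervocalic voicing): no segment meets the environment; /tusooxombe/ is unchanged.
Rule 4 (final vowel raising): /e/ is a mid vowel in word-final position, so it raises to [i]. /tusooxombe/ → tusooxombi.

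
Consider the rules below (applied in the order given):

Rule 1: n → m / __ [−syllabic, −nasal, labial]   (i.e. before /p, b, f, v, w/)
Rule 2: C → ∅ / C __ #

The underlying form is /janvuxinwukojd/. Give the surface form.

Rule 1 (nasal place assimilation): /n/ precedes the labial consonant /v/, so it assimilates in place to [m]. /n/ precedes the labial consonant /w/, so it assimilates in place to [m]. /janvuxinwukojd/ → jamvuximwukojd.
Rule 2 (final cluster simplification): /d/ is the second consonant of a word-final cluster /jd/, so it deletes. /jamvuximwukojd/ → jamvuximwukoj.

jamvuximwukoj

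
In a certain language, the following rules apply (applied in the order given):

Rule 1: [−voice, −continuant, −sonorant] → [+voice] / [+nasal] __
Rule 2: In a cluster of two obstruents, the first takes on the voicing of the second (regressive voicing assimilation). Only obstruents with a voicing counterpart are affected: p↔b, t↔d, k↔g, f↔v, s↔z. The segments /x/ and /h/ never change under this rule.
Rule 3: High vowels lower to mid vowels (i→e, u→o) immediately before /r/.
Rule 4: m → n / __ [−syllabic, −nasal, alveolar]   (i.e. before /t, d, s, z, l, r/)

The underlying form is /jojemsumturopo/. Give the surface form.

jojensundoropo

Rule 1 (post-nasal voicing): /t/ is a voiceless stop immediately after the nasal /m/, so it voices to [d]. /jojemsumturopo/ → jojemsumduropo.
Rule 2 (regressive voicing assimilation): no segment meets the environment; /jojemsumduropo/ is unchanged.
Rule 3 (pre-rhotic lowering): /u/ is a high vowel immediately before /r/, so it lowers to [o]. /jojemsumduropo/ → jojemsumdoropo.
Rule 4 (nasal place assimilation): /m/ precedes the alveolar consonant /s/, so it assimilates in place to [n]. /m/ precedes the alveolar consonant /d/, so it assimilates in place to [n]. /jojemsumdoropo/ → jojensundoropo.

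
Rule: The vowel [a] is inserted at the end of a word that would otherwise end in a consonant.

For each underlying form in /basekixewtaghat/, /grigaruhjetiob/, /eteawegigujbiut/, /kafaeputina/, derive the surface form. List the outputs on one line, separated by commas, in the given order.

basekixewtaghata, grigaruhjetioba, eteawegigujbiuta, kafaeputina

/basekixewtaghat/: the form ends in the consonant /t/, so [a] is inserted word-finally. → [basekixewtaghata].
/grigaruhjetiob/: the form ends in the consonant /b/, so [a] is inserted word-finally. → [grigaruhjetioba].
/eteawegigujbiut/: the form ends in the consonant /t/, so [a] is inserted word-finally. → [eteawegigujbiuta].
/kafaeputina/: the rule's environment is not met; surfaces unchanged as [kafaeputina].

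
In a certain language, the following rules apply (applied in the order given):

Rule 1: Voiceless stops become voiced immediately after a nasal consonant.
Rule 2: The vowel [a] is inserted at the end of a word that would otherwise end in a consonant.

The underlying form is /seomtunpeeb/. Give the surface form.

seomdunbeeba

Rule 1 (post-nasal voicing): /t/ is a voiceless stop immediately after the nasal /m/, so it voices to [d]. /p/ is a voiceless stop immediately after the nasal /n/, so it voices to [b]. /seomtunpeeb/ → seomdunbeeb.
Rule 2 (final a-epenthesis): the form ends in the consonant /b/, so [a] is inserted word-finally. /seomdunbeeb/ → seomdunbeeba.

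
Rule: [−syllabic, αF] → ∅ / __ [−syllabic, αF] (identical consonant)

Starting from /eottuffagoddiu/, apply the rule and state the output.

eotufagodiu

/tt/ is a geminate; the first /t/ deletes.
/ff/ is a geminate; the first /f/ deletes.
/dd/ is a geminate; the first /d/ deletes.
The other instances of /t/, /f/, /g/, /d/ do not occur in the required environment and remain unchanged.
Surface form: [eotufagodiu].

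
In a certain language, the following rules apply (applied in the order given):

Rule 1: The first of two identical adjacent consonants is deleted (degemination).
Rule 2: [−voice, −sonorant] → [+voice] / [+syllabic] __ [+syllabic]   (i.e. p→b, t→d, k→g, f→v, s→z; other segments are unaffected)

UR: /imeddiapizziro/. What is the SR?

imediabiziro

Rule 1 (degemination): /dd/ is a geminate; the first /d/ deletes. /zz/ is a geminate; the first /z/ deletes. /imeddiapizziro/ → imediapiziro.
Rule 2 (intervocalic voicing): /p/ is a voiceless obstruent between vowels /a/ and /i/, so it voices to [b]. /imediapiziro/ → imediabiziro.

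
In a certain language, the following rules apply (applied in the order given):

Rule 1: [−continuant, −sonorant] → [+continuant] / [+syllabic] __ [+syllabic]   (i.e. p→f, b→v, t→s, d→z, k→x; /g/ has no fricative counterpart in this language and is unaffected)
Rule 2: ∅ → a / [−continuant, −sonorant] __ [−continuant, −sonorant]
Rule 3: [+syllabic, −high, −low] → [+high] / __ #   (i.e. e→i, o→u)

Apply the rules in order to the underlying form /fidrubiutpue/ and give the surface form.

fidruviutapui

Rule 1 (intervocalic spirantization): /b/ is a stop between vowels /u/ and /i/, so it spirantizes to the fricative [v]. /fidrubiutpue/ → fidruviutpue.
Rule 2 (stop-cluster a-epenthesis): /t/ and /p/ form a stop–stop cluster, so [a] is inserted between them. /fidruviutpue/ → fidruviutapue.
Rule 3 (final vowel raising): /e/ is a mid vowel in word-final position, so it raises to [i]. /fidruviutapue/ → fidruviutapui.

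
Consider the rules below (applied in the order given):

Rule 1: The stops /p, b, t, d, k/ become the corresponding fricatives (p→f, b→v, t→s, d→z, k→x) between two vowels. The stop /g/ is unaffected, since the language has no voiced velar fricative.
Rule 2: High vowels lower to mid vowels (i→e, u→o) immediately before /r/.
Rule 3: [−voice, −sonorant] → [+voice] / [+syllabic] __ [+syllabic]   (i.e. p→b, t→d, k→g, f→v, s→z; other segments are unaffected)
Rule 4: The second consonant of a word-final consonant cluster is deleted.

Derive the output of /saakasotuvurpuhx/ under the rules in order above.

Rule 1 (intervocalic spirantization): /k/ is a stop between vowels /a/ and /a/, so it spirantizes to the fricative [x]. /t/ is a stop between vowels /o/ and /u/, so it spirantizes to the fricative [s]. /saakasotuvurpuhx/ → saaxasosuvurpuhx.
Rule 2 (pre-rhotic lowering): /u/ is a high vowel immediately before /r/, so it lowers to [o]. /saaxasosuvurpuhx/ → saaxasosuvorpuhx.
Rule 3 (intervocalic voicing): /s/ is a voiceless obstruent between vowels /a/ and /o/, so it voices to [z]. /s/ is a voiceless obstruent between vowels /o/ and /u/, so it voices to [z]. /saaxasosuvorpuhx/ → saaxazozuvorpuhx.
Rule 4 (final cluster simplification): /x/ is the second consonant of a word-final cluster /hx/, so it deletes. /saaxazozuvorpuhx/ → saaxazozuvorpuh.

saaxazozuvorpuh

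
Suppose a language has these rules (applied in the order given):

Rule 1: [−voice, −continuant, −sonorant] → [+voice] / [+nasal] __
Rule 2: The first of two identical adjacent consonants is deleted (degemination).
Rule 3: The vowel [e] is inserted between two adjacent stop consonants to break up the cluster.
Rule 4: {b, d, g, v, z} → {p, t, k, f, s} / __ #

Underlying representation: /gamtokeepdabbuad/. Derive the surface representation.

gamdokeepedabuat

Rule 1 (post-nasal voicing): /t/ is a voiceless stop immediately after the nasal /m/, so it voices to [d]. /gamtokeepdabbuad/ → gamdokeepdabbuad.
Rule 2 (degemination): /bb/ is a geminate; the first /b/ deletes. /gamdokeepdabbuad/ → gamdokeepdabuad.
Rule 3 (stop-cluster e-epenthesis): /p/ and /d/ form a stop–stop cluster, so [e] is inserted between them. /gamdokeepdabuad/ → gamdokeepedabuad.
Rule 4 (final devoicing): /d/ is a voiced obstruent in word-final position, so it devoices to [t]. /gamdokeepedabuad/ → gamdokeepedabuat.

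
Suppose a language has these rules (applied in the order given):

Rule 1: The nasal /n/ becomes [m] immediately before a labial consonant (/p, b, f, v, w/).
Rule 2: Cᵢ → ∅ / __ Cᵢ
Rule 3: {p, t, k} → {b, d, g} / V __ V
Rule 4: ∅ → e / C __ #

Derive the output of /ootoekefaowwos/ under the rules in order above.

oodoegefaowose

Rule 1 (nasal place assimilation): no segment meets the environment; /ootoekefaowwos/ is unchanged.
Rule 2 (degemination): /ww/ is a geminate; the first /w/ deletes. /ootoekefaowwos/ → ootoekefaowos.
Rule 3 (intervocalic voicing): /t/ is a voiceless stop between vowels /o/ and /o/, so it voices to [d]. /k/ is a voiceless stop between vowels /e/ and /e/, so it voices to [g]. /ootoekefaowos/ → oodoegefaowos.
Rule 4 (final e-epenthesis): the form ends in the consonant /s/, so [e] is inserted word-finally. /oodoegefaowos/ → oodoegefaowose.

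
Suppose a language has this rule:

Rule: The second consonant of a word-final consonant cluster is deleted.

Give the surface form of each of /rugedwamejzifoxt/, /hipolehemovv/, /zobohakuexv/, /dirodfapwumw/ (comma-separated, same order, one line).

/rugedwamejzifoxt/: /t/ is the second consonant of a word-final cluster /xt/, so it deletes. → [rugedwamejzifox].
/hipolehemovv/: /v/ is the second consonant of a word-final cluster /vv/, so it deletes. → [hipolehemov].
/zobohakuexv/: /v/ is the second consonant of a word-final cluster /xv/, so it deletes. → [zobohakuex].
/dirodfapwumw/: /w/ is the second consonant of a word-final cluster /mw/, so it deletes. → [dirodfapwum].

rugedwamejzifox, hipolehemov, zobohakuex, dirodfapwum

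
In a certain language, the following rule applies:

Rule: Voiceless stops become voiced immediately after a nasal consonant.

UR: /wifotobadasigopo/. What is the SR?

wifotobadasigopo

No segment of /wifotobadasigopo/ meets the structural description of the rule, so the form surfaces unchanged.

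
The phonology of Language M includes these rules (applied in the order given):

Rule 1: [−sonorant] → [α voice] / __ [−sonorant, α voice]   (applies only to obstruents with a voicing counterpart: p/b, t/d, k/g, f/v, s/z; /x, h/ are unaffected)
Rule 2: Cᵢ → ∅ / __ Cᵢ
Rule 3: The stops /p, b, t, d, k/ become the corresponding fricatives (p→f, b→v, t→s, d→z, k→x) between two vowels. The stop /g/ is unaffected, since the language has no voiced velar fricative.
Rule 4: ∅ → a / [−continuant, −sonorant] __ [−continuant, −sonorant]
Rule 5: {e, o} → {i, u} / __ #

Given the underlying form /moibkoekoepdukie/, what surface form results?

moipakoexoebaduxii

Rule 1 (regressive voicing assimilation): /b/ precedes the voiceless obstruent /k/, so it devoices to [p] by assimilation. /p/ precedes the voiced obstruent /d/, so it voices to [b] by assimilation. /moibkoekoepdukie/ → moipkoekoebdukie.
Rule 2 (degemination): no segment meets the environment; /moipkoekoebdukie/ is unchanged.
Rule 3 (intervocalic spirantization): /k/ is a stop between vowels /e/ and /o/, so it spirantizes to the fricative [x]. /k/ is a stop between vowels /u/ and /i/, so it spirantizes to the fricative [x]. /moipkoekoebdukie/ → moipkoexoebduxie.
Rule 4 (stop-cluster a-epenthesis): /p/ and /k/ form a stop–stop cluster, so [a] is inserted between them. /b/ and /d/ form a stop–stop cluster, so [a] is inserted between them. /moipkoexoebduxie/ → moipakoexoebaduxie.
Rule 5 (final vowel raising): /e/ is a mid vowel in word-final position, so it raises to [i]. /moipakoexoebaduxie/ → moipakoexoebaduxii.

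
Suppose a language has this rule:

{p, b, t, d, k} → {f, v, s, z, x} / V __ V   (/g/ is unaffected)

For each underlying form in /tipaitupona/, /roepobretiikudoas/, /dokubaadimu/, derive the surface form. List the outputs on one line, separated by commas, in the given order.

/tipaitupona/: /p/ is a stop between vowels /i/ and /a/, so it spirantizes to the fricative [f]. /t/ is a stop between vowels /i/ and /u/, so it spirantizes to the fricative [s]. /p/ is a stop between vowels /u/ and /o/, so it spirantizes to the fricative [f]. → [tifaisufona].
/roepobretiikudoas/: /p/ is a stop between vowels /e/ and /o/, so it spirantizes to the fricative [f]. /t/ is a stop between vowels /e/ and /i/, so it spirantizes to the fricative [s]. /k/ is a stop between vowels /i/ and /u/, so it spirantizes to the fricative [x]. /d/ is a stop between vowels /u/ and /o/, so it spirantizes to the fricative [z]. → [roefobresiixuzoas].
/dokubaadimu/: /k/ is a stop between vowels /o/ and /u/, so it spirantizes to the fricative [x]. /b/ is a stop between vowels /u/ and /a/, so it spirantizes to the fricative [v]. /d/ is a stop between vowels /a/ and /i/, so it spirantizes to the fricative [z]. → [doxuvaazimu].

tifaisufona, roefobresiixuzoas, doxuvaazimu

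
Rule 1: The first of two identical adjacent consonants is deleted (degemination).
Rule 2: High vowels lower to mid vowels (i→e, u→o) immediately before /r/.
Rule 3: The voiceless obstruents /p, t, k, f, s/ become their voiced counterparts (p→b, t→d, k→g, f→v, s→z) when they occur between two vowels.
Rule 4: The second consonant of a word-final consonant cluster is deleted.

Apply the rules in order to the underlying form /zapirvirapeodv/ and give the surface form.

Rule 1 (degemination): no segment meets the environment; /zapirvirapeodv/ is unchanged.
Rule 2 (pre-rhotic lowering): /i/ is a high vowel immediately before /r/, so it lowers to [e]. /i/ is a high vowel immediately before /r/, so it lowers to [e]. /zapirvirapeodv/ → zaperverapeodv.
Rule 3 (intervocalic voicing): /p/ is a voiceless obstruent between vowels /a/ and /e/, so it voices to [b]. /p/ is a voiceless obstruent between vowels /a/ and /e/, so it voices to [b]. /zaperverapeodv/ → zaberverabeodv.
Rule 4 (final cluster simplification): /v/ is the second consonant of a word-final cluster /dv/, so it deletes. /zaberverabeodv/ → zaberverabeod.

zaberverabeod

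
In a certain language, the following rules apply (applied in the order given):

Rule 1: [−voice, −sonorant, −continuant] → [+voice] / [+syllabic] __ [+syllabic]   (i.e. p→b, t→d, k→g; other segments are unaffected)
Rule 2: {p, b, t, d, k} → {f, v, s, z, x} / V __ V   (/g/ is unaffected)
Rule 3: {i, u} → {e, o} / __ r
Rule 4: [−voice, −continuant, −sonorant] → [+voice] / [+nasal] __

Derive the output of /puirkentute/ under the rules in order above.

Rule 1 (intervocalic voicing): /t/ is a voiceless stop between vowels /u/ and /e/, so it voices to [d]. /puirkentute/ → puirkentude.
Rule 2 (intervocalic spirantization): /d/ is a stop between vowels /u/ and /e/, so it spirantizes to the fricative [z]. /puirkentude/ → puirkentuze.
Rule 3 (pre-rhotic lowering): /i/ is a high vowel immediately before /r/, so it lowers to [e]. /puirkentuze/ → puerkentuze.
Rule 4 (post-nasal voicing): /t/ is a voiceless stop immediately after the nasal /n/, so it voices to [d]. /puerkentuze/ → puerkenduze.

puerkenduze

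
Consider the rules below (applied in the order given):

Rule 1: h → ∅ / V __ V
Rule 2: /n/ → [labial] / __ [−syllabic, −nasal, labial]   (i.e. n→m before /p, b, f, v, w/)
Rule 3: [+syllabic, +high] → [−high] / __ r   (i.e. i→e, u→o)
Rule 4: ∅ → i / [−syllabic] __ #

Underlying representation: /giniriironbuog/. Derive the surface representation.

ginerierombuogi

Rule 1 (intervocalic h-deletion): no segment meets the environment; /giniriironbuog/ is unchanged.
Rule 2 (nasal place assimilation): /n/ precedes the labial consonant /b/, so it assimilates in place to [m]. /giniriironbuog/ → giniriirombuog.
Rule 3 (pre-rhotic lowering): /i/ is a high vowel immediately before /r/, so it lowers to [e]. /i/ is a high vowel immediately before /r/, so it lowers to [e]. /giniriirombuog/ → ginerierombuog.
Rule 4 (final i-epenthesis): the form ends in the consonant /g/, so [i] is inserted word-finally. /ginerierombuog/ → ginerierombuogi.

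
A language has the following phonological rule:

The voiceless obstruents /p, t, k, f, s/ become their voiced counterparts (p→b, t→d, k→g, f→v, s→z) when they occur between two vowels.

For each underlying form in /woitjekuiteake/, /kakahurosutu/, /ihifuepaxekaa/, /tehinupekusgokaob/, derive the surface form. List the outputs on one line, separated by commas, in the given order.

/woitjekuiteake/: /k/ is a voiceless obstruent between vowels /e/ and /u/, so it voices to [g]. /t/ is a voiceless obstruent between vowels /i/ and /e/, so it voices to [d]. /k/ is a voiceless obstruent between vowels /a/ and /e/, so it voices to [g]. → [woitjeguideage].
/kakahurosutu/: /k/ is a voiceless obstruent between vowels /a/ and /a/, so it voices to [g]. /s/ is a voiceless obstruent between vowels /o/ and /u/, so it voices to [z]. /t/ is a voiceless obstruent between vowels /u/ and /u/, so it voices to [d]. → [kagahurozudu].
/ihifuepaxekaa/: /f/ is a voiceless obstruent between vowels /i/ and /u/, so it voices to [v]. /p/ is a voiceless obstruent between vowels /e/ and /a/, so it voices to [b]. /k/ is a voiceless obstruent between vowels /e/ and /a/, so it voices to [g]. → [ihivuebaxegaa].
/tehinupekusgokaob/: /p/ is a voiceless obstruent between vowels /u/ and /e/, so it voices to [b]. /k/ is a voiceless obstruent between vowels /e/ and /u/, so it voices to [g]. /k/ is a voiceless obstruent between vowels /o/ and /a/, so it voices to [g]. → [tehinubegusgogaob].

woitjeguideage, kagahurozudu, ihivuebaxegaa, tehinubegusgogaob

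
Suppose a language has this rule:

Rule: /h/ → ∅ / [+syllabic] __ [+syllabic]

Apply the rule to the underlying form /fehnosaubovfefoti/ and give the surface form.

No segment of /fehnosaubovfefoti/ meets the structural description of the rule, so the form surfaces unchanged.

fehnosaubovfefoti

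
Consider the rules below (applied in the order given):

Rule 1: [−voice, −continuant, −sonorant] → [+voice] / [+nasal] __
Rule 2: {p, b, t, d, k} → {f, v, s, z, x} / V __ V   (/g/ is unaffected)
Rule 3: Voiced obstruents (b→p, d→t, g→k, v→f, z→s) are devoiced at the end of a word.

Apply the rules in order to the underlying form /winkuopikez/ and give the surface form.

Rule 1 (post-nasal voicing): /k/ is a voiceless stop immediately after the nasal /n/, so it voices to [g]. /winkuopikez/ → winguopikez.
Rule 2 (intervocalic spirantization): /p/ is a stop between vowels /o/ and /i/, so it spirantizes to the fricative [f]. /k/ is a stop between vowels /i/ and /e/, so it spirantizes to the fricative [x]. /winguopikez/ → winguofixez.
Rule 3 (final devoicing): /z/ is a voiced obstruent in word-final position, so it devoices to [s]. /winguofixez/ → winguofixes.

winguofixes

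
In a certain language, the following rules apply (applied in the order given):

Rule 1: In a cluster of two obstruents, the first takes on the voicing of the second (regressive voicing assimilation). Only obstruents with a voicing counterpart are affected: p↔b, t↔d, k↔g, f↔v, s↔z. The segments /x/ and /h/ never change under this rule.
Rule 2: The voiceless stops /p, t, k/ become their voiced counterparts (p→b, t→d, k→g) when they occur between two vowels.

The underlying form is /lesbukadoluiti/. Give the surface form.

Rule 1 (regressive voicing assimilation): /s/ precedes the voiced obstruent /b/, so it voices to [z] by assimilation. /lesbukadoluiti/ → lezbukadoluiti.
Rule 2 (intervocalic voicing): /k/ is a voiceless stop between vowels /u/ and /a/, so it voices to [g]. /t/ is a voiceless stop between vowels /i/ and /i/, so it voices to [d]. /lezbukadoluiti/ → lezbugadoluidi.

lezbugadoluidi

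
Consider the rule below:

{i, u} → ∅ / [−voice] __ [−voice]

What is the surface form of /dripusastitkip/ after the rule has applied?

/u/ is a high vowel flanked by voiceless consonants /p/ and /s/, so it deletes.
/i/ is a high vowel flanked by voiceless consonants /t/ and /t/, so it deletes.
/i/ is a high vowel flanked by voiceless consonants /k/ and /p/, so it deletes.
The other instance of /i/ does not occur in the required environment and remains unchanged.
Surface form: [dripsasttkp].

dripsasttkp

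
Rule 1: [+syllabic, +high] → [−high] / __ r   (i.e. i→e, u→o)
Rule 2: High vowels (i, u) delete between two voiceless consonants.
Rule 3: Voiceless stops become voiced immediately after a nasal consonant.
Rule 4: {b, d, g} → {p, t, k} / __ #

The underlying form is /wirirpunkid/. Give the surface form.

wererpungit

Rule 1 (pre-rhotic lowering): /i/ is a high vowel immediately before /r/, so it lowers to [e]. /i/ is a high vowel immediately before /r/, so it lowers to [e]. /wirirpunkid/ → wererpunkid.
Rule 2 (high vowel syncope): no segment meets the environment; /wererpunkid/ is unchanged.
Rule 3 (post-nasal voicing): /k/ is a voiceless stop immediately after the nasal /n/, so it voices to [g]. /wererpunkid/ → wererpungid.
Rule 4 (final devoicing): /d/ is a voiced stop in word-final position, so it devoices to [t]. /wererpungid/ → wererpungit.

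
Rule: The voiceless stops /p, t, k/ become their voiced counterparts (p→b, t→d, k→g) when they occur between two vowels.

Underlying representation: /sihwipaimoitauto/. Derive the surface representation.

/p/ is a voiceless stop between vowels /i/ and /a/, so it voices to [b].
/t/ is a voiceless stop between vowels /i/ and /a/, so it voices to [d].
/t/ is a voiceless stop between vowels /u/ and /o/, so it voices to [d].
Surface form: [sihwibaimoidaudo].

sihwibaimoidaudo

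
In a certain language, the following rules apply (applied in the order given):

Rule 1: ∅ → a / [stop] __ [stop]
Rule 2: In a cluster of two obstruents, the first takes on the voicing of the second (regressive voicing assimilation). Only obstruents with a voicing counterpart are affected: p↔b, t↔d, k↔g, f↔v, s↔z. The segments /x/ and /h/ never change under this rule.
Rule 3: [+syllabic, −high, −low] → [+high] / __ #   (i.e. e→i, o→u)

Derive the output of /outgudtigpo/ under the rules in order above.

outagudatigapu

Rule 1 (stop-cluster a-epenthesis): /t/ and /g/ form a stop–stop cluster, so [a] is inserted between them. /d/ and /t/ form a stop–stop cluster, so [a] is inserted between them. /g/ and /p/ form a stop–stop cluster, so [a] is inserted between them. /outgudtigpo/ → outagudatigapo.
Rule 2 (regressive voicing assimilation): no segment meets the environment; /outagudatigapo/ is unchanged.
Rule 3 (final vowel raising): /o/ is a mid vowel in word-final position, so it raises to [u]. /outagudatigapo/ → outagudatigapu.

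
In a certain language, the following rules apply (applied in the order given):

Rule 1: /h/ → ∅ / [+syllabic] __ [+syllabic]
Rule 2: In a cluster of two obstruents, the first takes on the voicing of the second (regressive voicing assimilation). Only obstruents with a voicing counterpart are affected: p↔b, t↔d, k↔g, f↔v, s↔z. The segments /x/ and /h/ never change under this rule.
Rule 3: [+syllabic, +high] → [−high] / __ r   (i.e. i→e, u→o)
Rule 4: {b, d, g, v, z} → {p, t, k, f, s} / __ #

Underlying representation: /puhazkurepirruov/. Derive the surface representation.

puaskoreperruof

Rule 1 (intervocalic h-deletion): /h/ occurs between vowels /u/ and /a/, so it deletes. /puhazkurepirruov/ → puazkurepirruov.
Rule 2 (regressive voicing assimilation): /z/ precedes the voiceless obstruent /k/, so it devoices to [s] by assimilation. /puazkurepirruov/ → puaskurepirruov.
Rule 3 (pre-rhotic lowering): /u/ is a high vowel immediately before /r/, so it lowers to [o]. /i/ is a high vowel immediately before /r/, so it lowers to [e]. /puaskurepirruov/ → puaskoreperruov.
Rule 4 (final devoicing): /v/ is a voiced obstruent in word-final position, so it devoices to [f]. /puaskoreperruov/ → puaskoreperruof.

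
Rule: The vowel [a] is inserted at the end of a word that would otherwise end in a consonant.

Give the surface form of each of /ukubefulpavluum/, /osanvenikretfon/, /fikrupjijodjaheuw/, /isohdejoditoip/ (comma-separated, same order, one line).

/ukubefulpavluum/: the form ends in the consonant /m/, so [a] is inserted word-finally. → [ukubefulpavluuma].
/osanvenikretfon/: the form ends in the consonant /n/, so [a] is inserted word-finally. → [osanvenikretfona].
/fikrupjijodjaheuw/: the form ends in the consonant /w/, so [a] is inserted word-finally. → [fikrupjijodjaheuwa].
/isohdejoditoip/: the form ends in the consonant /p/, so [a] is inserted word-finally. → [isohdejoditoipa].

ukubefulpavluuma, osanvenikretfona, fikrupjijodjaheuwa, isohdejoditoipa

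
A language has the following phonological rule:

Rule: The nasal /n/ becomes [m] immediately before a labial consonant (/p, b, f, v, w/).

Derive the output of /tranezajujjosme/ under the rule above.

No segment of /tranezajujjosme/ meets the structural description of the rule, so the form surfaces unchanged.

tranezajujjosme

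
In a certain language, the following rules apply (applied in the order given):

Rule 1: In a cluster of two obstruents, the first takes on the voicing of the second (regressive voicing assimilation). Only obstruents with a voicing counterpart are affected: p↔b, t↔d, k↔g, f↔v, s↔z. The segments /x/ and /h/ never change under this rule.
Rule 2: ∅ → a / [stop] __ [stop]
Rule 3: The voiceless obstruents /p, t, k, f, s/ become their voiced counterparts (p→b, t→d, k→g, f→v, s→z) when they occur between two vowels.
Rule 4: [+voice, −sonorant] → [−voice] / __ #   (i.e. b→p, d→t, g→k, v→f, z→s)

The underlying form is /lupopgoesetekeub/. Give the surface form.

Rule 1 (regressive voicing assimilation): /p/ precedes the voiced obstruent /g/, so it voices to [b] by assimilation. /lupopgoesetekeub/ → lupobgoesetekeub.
Rule 2 (stop-cluster a-epenthesis): /b/ and /g/ form a stop–stop cluster, so [a] is inserted between them. /lupobgoesetekeub/ → lupobagoesetekeub.
Rule 3 (intervocalic voicing): /p/ is a voiceless obstruent between vowels /u/ and /o/, so it voices to [b]. /s/ is a voiceless obstruent between vowels /e/ and /e/, so it voices to [z]. /t/ is a voiceless obstruent between vowels /e/ and /e/, so it voices to [d]. /k/ is a voiceless obstruent between vowels /e/ and /e/, so it voices to [g]. /lupobagoesetekeub/ → lubobagoezedegeub.
Rule 4 (final devoicing): /b/ is a voiced obstruent in word-final position, so it devoices to [p]. /lubobagoezedegeub/ → lubobagoezedegeup.

lubobagoezedegeup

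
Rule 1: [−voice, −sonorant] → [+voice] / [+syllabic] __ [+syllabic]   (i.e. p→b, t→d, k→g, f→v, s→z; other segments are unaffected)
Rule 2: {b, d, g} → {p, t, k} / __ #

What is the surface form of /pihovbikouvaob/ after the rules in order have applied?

pihovbigouvaop

Rule 1 (intervocalic voicing): /k/ is a voiceless obstruent between vowels /i/ and /o/, so it voices to [g]. /pihovbikouvaob/ → pihovbigouvaob.
Rule 2 (final devoicing): /b/ is a voiced stop in word-final position, so it devoices to [p]. /pihovbigouvaob/ → pihovbigouvaop.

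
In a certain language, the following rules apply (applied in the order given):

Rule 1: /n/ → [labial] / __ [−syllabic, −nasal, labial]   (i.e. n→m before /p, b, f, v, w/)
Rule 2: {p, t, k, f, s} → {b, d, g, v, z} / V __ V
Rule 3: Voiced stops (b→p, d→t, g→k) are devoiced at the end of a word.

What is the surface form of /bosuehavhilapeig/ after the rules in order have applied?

Rule 1 (nasal place assimilation): no segment meets the environment; /bosuehavhilapeig/ is unchanged.
Rule 2 (intervocalic voicing): /s/ is a voiceless obstruent between vowels /o/ and /u/, so it voices to [z]. /p/ is a voiceless obstruent between vowels /a/ and /e/, so it voices to [b]. /bosuehavhilapeig/ → bozuehavhilabeig.
Rule 3 (final devoicing): /g/ is a voiced stop in word-final position, so it devoices to [k]. /bozuehavhilabeig/ → bozuehavhilabeik.

bozuehavhilabeik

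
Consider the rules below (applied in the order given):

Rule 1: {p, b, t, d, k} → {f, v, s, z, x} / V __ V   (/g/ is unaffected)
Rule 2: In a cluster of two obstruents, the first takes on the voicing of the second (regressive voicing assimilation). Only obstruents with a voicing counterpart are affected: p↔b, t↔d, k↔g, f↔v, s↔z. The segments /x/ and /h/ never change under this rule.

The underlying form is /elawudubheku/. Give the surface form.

Rule 1 (intervocalic spirantization): /d/ is a stop between vowels /u/ and /u/, so it spirantizes to the fricative [z]. /k/ is a stop between vowels /e/ and /u/, so it spirantizes to the fricative [x]. /elawudubheku/ → elawuzubhexu.
Rule 2 (regressive voicing assimilation): /b/ precedes the voiceless obstruent /h/, so it devoices to [p] by assimilation. /elawuzubhexu/ → elawuzuphexu.

elawuzuphexu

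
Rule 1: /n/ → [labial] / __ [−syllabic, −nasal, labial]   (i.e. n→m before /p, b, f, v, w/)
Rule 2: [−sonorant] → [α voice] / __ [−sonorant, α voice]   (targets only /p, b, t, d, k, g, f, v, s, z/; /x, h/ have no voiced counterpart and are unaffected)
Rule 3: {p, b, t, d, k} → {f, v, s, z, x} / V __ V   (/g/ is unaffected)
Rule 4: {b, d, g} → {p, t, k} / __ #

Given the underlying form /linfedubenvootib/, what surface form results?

Rule 1 (nasal place assimilation): /n/ precedes the labial consonant /f/, so it assimilates in place to [m]. /n/ precedes the labial consonant /v/, so it assimilates in place to [m]. /linfedubenvootib/ → limfedubemvootib.
Rule 2 (regressive voicing assimilation): no segment meets the environment; /limfedubemvootib/ is unchanged.
Rule 3 (intervocalic spirantization): /d/ is a stop between vowels /e/ and /u/, so it spirantizes to the fricative [z]. /b/ is a stop between vowels /u/ and /e/, so it spirantizes to the fricative [v]. /t/ is a stop between vowels /o/ and /i/, so it spirantizes to the fricative [s]. /limfedubemvootib/ → limfezuvemvoosib.
Rule 4 (final devoicing): /b/ is a voiced stop in word-final position, so it devoices to [p]. /limfezuvemvoosib/ → limfezuvemvoosip.

limfezuvemvoosip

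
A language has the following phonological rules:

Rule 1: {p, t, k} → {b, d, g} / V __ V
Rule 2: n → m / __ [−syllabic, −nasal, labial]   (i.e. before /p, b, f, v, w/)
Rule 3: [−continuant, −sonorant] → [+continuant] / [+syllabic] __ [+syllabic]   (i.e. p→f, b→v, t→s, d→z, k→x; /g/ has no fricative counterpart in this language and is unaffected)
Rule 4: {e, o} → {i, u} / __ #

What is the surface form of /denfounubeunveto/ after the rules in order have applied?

Rule 1 (intervocalic voicing): /t/ is a voiceless stop between vowels /e/ and /o/, so it voices to [d]. /denfounubeunveto/ → denfounubeunvedo.
Rule 2 (nasal place assimilation): /n/ precedes the labial consonant /f/, so it assimilates in place to [m]. /n/ precedes the labial consonant /v/, so it assimilates in place to [m]. /denfounubeunvedo/ → demfounubeumvedo.
Rule 3 (intervocalic spirantization): /b/ is a stop between vowels /u/ and /e/, so it spirantizes to the fricative [v]. /d/ is a stop between vowels /e/ and /o/, so it spirantizes to the fricative [z]. /demfounubeumvedo/ → demfounuveumvezo.
Rule 4 (final vowel raising): /o/ is a mid vowel in word-final position, so it raises to [u]. /demfounuveumvezo/ → demfounuveumvezu.

demfounuveumvezu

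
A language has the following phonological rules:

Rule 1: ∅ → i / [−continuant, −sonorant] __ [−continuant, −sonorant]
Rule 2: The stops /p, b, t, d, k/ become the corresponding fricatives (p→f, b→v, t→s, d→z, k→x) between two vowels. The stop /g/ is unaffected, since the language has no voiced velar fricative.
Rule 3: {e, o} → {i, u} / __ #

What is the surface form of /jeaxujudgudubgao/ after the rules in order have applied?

jeaxujuziguzuvigau

Rule 1 (stop-cluster i-epenthesis): /d/ and /g/ form a stop–stop cluster, so [i] is inserted between them. /b/ and /g/ form a stop–stop cluster, so [i] is inserted between them. /jeaxujudgudubgao/ → jeaxujudigudubigao.
Rule 2 (intervocalic spirantization): /d/ is a stop between vowels /u/ and /i/, so it spirantizes to the fricative [z]. /d/ is a stop between vowels /u/ and /u/, so it spirantizes to the fricative [z]. /b/ is a stop between vowels /u/ and /i/, so it spirantizes to the fricative [v]. /jeaxujudigudubigao/ → jeaxujuziguzuvigao.
Rule 3 (final vowel raising): /o/ is a mid vowel in word-final position, so it raises to [u]. /jeaxujuziguzuvigao/ → jeaxujuziguzuvigau.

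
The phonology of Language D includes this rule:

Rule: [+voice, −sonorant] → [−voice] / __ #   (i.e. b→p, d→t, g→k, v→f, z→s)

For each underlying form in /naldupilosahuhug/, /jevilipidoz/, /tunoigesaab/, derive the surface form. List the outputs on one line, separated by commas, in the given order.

naldupilosahuhuk, jevilipidos, tunoigesaap

/naldupilosahuhug/: /g/ is a voiced obstruent in word-final position, so it devoices to [k]. → [naldupilosahuhuk].
/jevilipidoz/: /z/ is a voiced obstruent in word-final position, so it devoices to [s]. → [jevilipidos].
/tunoigesaab/: /b/ is a voiced obstruent in word-final position, so it devoices to [p]. → [tunoigesaap].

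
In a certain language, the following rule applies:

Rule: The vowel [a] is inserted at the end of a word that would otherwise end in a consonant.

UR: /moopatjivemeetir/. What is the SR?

moopatjivemeetira

the form ends in the consonant /r/, so [a] is inserted word-finally.
Surface form: [moopatjivemeetira].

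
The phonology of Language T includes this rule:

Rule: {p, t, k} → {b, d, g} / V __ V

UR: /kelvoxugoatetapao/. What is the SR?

/t/ is a voiceless stop between vowels /a/ and /e/, so it voices to [d].
/t/ is a voiceless stop between vowels /e/ and /a/, so it voices to [d].
/p/ is a voiceless stop between vowels /a/ and /a/, so it voices to [b].
The other instance of /k/ does not occur in the required environment and remains unchanged.
Surface form: [kelvoxugoadedabao].

kelvoxugoadedabao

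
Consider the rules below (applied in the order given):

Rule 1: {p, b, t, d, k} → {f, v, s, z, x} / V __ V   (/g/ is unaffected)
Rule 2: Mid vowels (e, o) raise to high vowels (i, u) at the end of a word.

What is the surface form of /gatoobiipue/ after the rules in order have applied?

Rule 1 (intervocalic spirantization): /t/ is a stop between vowels /a/ and /o/, so it spirantizes to the fricative [s]. /b/ is a stop between vowels /o/ and /i/, so it spirantizes to the fricative [v]. /p/ is a stop between vowels /i/ and /u/, so it spirantizes to the fricative [f]. /gatoobiipue/ → gasooviifue.
Rule 2 (final vowel raising): /e/ is a mid vowel in word-final position, so it raises to [i]. /gasooviifue/ → gasooviifui.

gasooviifui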